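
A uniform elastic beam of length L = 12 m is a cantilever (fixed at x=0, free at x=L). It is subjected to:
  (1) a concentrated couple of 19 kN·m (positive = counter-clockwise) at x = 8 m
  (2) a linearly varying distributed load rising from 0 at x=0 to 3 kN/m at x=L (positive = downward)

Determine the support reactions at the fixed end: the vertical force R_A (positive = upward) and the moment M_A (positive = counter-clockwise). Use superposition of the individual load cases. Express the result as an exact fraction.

Load 1 — applied couple M₀=19 kN·m at a=8 m (b=L-a=4):
  R_A = 0 kN
  M_A = -M₀ = -19 kN·m
Load 2 — triangular load w₀=3 kN/m (0→w₀ over full span):
  R_A = w₀L/2 = 3·12/2 = 18 kN
  M_A = w₀L²/3 = 3·12²/3 = 144 kN·m
Superposition: R_A = 18 kN, M_A = 125 kN·m

R_A = 18 kN, M_A = 125 kN·m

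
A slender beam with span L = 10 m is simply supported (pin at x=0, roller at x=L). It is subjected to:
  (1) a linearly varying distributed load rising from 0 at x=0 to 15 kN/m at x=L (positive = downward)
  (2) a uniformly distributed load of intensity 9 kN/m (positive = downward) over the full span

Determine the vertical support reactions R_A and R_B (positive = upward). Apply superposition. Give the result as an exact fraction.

R_A = 70 kN, R_B = 95 kN

Load 1 — triangular load w₀=15 kN/m (0→w₀ over full span):
  R_A = w₀L/6 = 15·10/6 = 25 kN
  R_B = w₀L/3 = 15·10/3 = 50 kN
Load 2 — uniform load w=9 kN/m over full span:
  R_A = wL/2 = 9·10/2 = 45 kN
  R_B = wL/2 = 9·10/2 = 45 kN
Superposition: R_A = 70 kN, R_B = 95 kN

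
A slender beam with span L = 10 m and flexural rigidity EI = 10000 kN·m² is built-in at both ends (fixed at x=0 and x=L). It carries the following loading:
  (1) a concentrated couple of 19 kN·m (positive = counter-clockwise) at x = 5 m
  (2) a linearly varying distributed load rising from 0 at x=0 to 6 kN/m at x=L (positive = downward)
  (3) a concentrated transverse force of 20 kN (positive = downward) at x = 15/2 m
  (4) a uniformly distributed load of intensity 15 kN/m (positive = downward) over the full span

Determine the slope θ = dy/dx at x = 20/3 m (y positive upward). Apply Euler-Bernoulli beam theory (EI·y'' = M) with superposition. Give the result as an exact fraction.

Load 1 — applied couple M₀=19 kN·m at a=5 m (b=L-a=5):
  θ_1 = (R_Ax²/2 - M_Ax - M₀(x-a))/EI  [x>a] with R_A=57/20, M_A=19/4 = ((57/20)·(20/3)²/2 - (19/4)·(20/3) - 19·((20/3)-5))/10000 = 0 rad
Load 2 — triangular load w₀=6 kN/m (0→w₀ over full span):
  θ_2 = -w₀(2x(L-x)(L-2x)(x+2L)+x²(L-x)²)/(120LEI) = -6·(2·(20/3)·(10-(20/3))·(10-2·(20/3))·((20/3)+2·10)+(20/3)²·(10-(20/3))²)/(120·10·10000) = 7/4050 rad
Load 3 — point force P=20 kN at a=15/2 m (b=L-a=5/2):
  θ_3 = -Pb²x(2aL-(3a+b)x)/(2L³EI)  [x≤a] = -20·(5/2)²·(20/3)·(2·(15/2)·10-(3·(15/2)+(5/2))·(20/3))/(2·10³·10000) = 1/1440 rad
Load 4 — uniform load w=15 kN/m over full span:
  θ_4 = -wx(L-x)(L-2x)/(12EI) = -15·(20/3)·(10-(20/3))·(10-2·(20/3))/(12·10000) = 1/108 rad
Superposition: θ = Σ θ_i = 757/64800 rad ≈ 0.011682 rad

θ(20/3) = 757/64800 rad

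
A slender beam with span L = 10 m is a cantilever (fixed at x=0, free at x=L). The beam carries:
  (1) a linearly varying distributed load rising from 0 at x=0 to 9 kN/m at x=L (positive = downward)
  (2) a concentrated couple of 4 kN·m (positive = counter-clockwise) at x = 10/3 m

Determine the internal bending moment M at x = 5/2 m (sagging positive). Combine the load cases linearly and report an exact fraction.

M(5/2) = -5947/32 kN·m

Load 1 — triangular load w₀=9 kN/m (0→w₀ over full span):
  M_1 = w₀Lx/2 - w₀L²/3 - w₀x³/(6L) = 9·10·(5/2)/2 - 9·10²/3 - 9·(5/2)³/(6·10) = -6075/32 kN·m
Load 2 — applied couple M₀=4 kN·m at a=10/3 m (b=L-a=20/3):
  M_2 = M₀  [x≤a] = 4 = 4 kN·m
Superposition: M = Σ M_i = -5947/32 kN·m ≈ -185.843750 kN·m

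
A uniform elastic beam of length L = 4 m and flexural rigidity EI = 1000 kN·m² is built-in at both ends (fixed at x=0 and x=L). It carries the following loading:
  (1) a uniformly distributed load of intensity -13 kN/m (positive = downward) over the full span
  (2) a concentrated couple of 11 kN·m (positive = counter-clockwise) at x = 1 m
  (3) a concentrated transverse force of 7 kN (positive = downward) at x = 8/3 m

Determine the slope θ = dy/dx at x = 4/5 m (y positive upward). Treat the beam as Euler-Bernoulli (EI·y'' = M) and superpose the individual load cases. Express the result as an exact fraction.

θ(4/5) = 13867/1687500 rad

Load 1 — uniform load w=-13 kN/m over full span:
  θ_1 = -wx(L-x)(L-2x)/(12EI) = -(-13)·(4/5)·(4-(4/5))·(4-2·(4/5))/(12·1000) = 104/15625 rad
Load 2 — applied couple M₀=11 kN·m at a=1 m (b=L-a=3):
  θ_2 = (R_Ax²/2 - M_Ax)/EI  [x≤a] with R_A=99/32, M_A=-33/16 = ((99/32)·(4/5)²/2 - (-33/16)·(4/5))/1000 = 33/12500 rad
Load 3 — point force P=7 kN at a=8/3 m (b=L-a=4/3):
  θ_3 = -Pb²x(2aL-(3a+b)x)/(2L³EI)  [x≤a] = -7·(4/3)²·(4/5)·(2·(8/3)·4-(3·(8/3)+(4/3))·(4/5))/(2·4³·1000) = -91/84375 rad
Superposition: θ = Σ θ_i = 13867/1687500 rad ≈ 0.008217 rad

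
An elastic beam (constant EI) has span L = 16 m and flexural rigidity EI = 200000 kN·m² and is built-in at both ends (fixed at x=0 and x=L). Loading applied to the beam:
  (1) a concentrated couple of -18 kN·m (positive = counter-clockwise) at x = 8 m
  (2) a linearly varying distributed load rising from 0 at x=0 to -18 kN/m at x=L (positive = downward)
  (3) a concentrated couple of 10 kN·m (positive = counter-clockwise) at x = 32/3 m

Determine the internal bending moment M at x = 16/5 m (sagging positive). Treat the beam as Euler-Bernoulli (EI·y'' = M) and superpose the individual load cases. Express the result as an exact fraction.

Load 1 — applied couple M₀=-18 kN·m at a=8 m (b=L-a=8):
  M_1 = R_Ax - M_A  [x≤a] with R_A=-27/16, M_A=-9/2 = (-27/16)·(16/5) - (-9/2) = -9/10 kN·m
Load 2 — triangular load w₀=-18 kN/m (0→w₀ over full span):
  M_2 = 3w₀Lx/20 - w₀L²/30 - w₀x³/(6L) = 3·(-18)·16·(16/5)/20 - (-18)·16²/30 - (-18)·(16/5)³/(6·16) = 2688/125 kN·m
Load 3 — applied couple M₀=10 kN·m at a=32/3 m (b=L-a=16/3):
  M_3 = R_Ax - M_A  [x≤a] with R_A=5/6, M_A=10/3 = (5/6)·(16/5) - (10/3) = -2/3 kN·m
Superposition: M = Σ M_i = 14953/750 kN·m ≈ 19.937333 kN·m

M(16/5) = 14953/750 kN·m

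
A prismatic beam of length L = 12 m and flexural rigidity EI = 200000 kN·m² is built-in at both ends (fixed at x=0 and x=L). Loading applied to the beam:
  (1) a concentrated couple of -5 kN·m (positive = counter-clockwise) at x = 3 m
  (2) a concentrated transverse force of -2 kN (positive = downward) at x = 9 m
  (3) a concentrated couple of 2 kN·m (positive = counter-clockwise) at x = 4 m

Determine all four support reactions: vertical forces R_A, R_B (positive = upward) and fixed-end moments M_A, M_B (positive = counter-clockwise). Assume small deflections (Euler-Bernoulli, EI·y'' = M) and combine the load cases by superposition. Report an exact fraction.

Load 1 — applied couple M₀=-5 kN·m at a=3 m (b=L-a=9):
  R_A = 6M₀ab/L³ = 6·(-5)·3·9/12³ = -15/32 kN
  M_A = M₀b(2a-b)/L² = (-5)·9·(2·3-9)/12² = 15/16 kN·m
  R_B = -6M₀ab/L³ = -6·(-5)·3·9/12³ = 15/32 kN
  M_B = M₀a(2b-a)/L² = (-5)·3·(2·9-3)/12² = -25/16 kN·m
Load 2 — point force P=-2 kN at a=9 m (b=L-a=3):
  R_A = Pb²(3a+b)/L³ = (-2)·3²·(3·9+3)/12³ = -5/16 kN
  M_A = Pab²/L² = (-2)·9·3²/12² = -9/8 kN·m
  R_B = Pa²(a+3b)/L³ = (-2)·9²·(9+3·3)/12³ = -27/16 kN
  M_B = -Pa²b/L² = -(-2)·9²·3/12² = 27/8 kN·m
Load 3 — applied couple M₀=2 kN·m at a=4 m (b=L-a=8):
  R_A = 6M₀ab/L³ = 6·2·4·8/12³ = 2/9 kN
  M_A = M₀b(2a-b)/L² = 2·8·(2·4-8)/12² = 0 kN·m
  R_B = -6M₀ab/L³ = -6·2·4·8/12³ = -2/9 kN
  M_B = M₀a(2b-a)/L² = 2·4·(2·8-4)/12² = 2/3 kN·m
Superposition: R_A = -161/288 kN, M_A = -3/16 kN·m, R_B = -415/288 kN, M_B = 119/48 kN·m

R_A = -161/288 kN, M_A = -3/16 kN·m, R_B = -415/288 kN, M_B = 119/48 kN·m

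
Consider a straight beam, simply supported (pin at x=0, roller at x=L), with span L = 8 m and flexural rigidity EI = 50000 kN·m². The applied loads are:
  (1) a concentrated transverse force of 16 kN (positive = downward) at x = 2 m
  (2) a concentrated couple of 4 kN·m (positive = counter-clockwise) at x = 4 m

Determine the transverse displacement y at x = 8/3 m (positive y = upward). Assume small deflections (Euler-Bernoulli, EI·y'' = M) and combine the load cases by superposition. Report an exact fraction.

y(8/3) = -578/253125 m

Load 1 — point force P=16 kN at a=2 m (b=L-a=6):
  y_1 = -Pa(L-x)(2Lx-a²-x²)/(6LEI)  [x>a] = -16·2·(8-(8/3))·(2·8·(8/3)-2²-(8/3)²)/(6·8·50000) = -568/253125 m
Load 2 — applied couple M₀=4 kN·m at a=4 m (b=L-a=4):
  y_2 = (M₀x³/(6L)+C₁x)/EI  [x≤a] with C₁=M₀(3b²-L²)/(6L)=-4/3 = (4·(8/3)³/(6·8)+(-4/3)·(8/3))/50000 = -2/50625 m
Superposition: y = Σ y_i = -578/253125 m ≈ -0.002283 m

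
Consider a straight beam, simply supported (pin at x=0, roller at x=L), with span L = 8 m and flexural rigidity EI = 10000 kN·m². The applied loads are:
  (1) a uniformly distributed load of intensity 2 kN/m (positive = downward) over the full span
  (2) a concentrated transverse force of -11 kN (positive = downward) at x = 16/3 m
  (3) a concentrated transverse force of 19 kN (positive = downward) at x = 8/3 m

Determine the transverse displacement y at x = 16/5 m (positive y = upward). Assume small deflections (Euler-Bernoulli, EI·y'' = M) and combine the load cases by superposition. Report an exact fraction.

y(16/5) = -575408/31640625 m

Load 1 — uniform load w=2 kN/m over full span:
  y_1 = -wx(L³-2Lx²+x³)/(24EI) = -2·(16/5)·(8³-2·8·(16/5)²+(16/5)³)/(24·10000) = -3968/390625 m
Load 2 — point force P=-11 kN at a=16/3 m (b=L-a=8/3):
  y_2 = -Pbx(L²-b²-x²)/(6LEI)  [x≤a] = -(-11)·(8/3)·(16/5)·(8²-(8/3)²-(16/5)²)/(6·8·10000) = 57728/6328125 m
Load 3 — point force P=19 kN at a=8/3 m (b=L-a=16/3):
  y_3 = -Pa(L-x)(2Lx-a²-x²)/(6LEI)  [x>a] = -19·(8/3)·(8-(16/5))·(2·8·(16/5)-(8/3)²-(16/5)²)/(6·8·10000) = -36176/2109375 m
Superposition: y = Σ y_i = -575408/31640625 m ≈ -0.018186 m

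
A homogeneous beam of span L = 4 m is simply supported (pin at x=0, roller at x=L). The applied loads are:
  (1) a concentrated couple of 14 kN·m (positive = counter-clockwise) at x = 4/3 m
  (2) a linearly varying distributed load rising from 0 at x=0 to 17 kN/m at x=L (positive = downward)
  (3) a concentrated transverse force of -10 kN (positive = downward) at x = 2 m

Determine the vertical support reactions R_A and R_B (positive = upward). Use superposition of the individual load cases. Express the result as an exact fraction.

R_A = 59/6 kN, R_B = 85/6 kN

Load 1 — applied couple M₀=14 kN·m at a=4/3 m (b=L-a=8/3):
  R_A = M₀/L = 14/4 = 7/2 kN
  R_B = -M₀/L = -14/4 = -7/2 kN
Load 2 — triangular load w₀=17 kN/m (0→w₀ over full span):
  R_A = w₀L/6 = 17·4/6 = 34/3 kN
  R_B = w₀L/3 = 17·4/3 = 68/3 kN
Load 3 — point force P=-10 kN at a=2 m (b=L-a=2):
  R_A = Pb/L = (-10)·2/4 = -5 kN
  R_B = Pa/L = (-10)·2/4 = -5 kN
Superposition: R_A = 59/6 kN, R_B = 85/6 kN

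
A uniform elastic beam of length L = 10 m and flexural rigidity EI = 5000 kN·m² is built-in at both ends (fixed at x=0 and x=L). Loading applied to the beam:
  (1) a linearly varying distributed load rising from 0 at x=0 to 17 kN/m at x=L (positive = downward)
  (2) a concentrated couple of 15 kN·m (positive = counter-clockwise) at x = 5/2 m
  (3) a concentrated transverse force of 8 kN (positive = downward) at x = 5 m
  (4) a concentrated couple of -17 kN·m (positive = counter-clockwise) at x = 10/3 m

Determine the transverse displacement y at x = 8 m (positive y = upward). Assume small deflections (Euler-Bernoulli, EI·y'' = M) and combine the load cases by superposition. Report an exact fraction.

Load 1 — triangular load w₀=17 kN/m (0→w₀ over full span):
  y_1 = -w₀x²(L-x)²(x+2L)/(120LEI) = -17·8²·(10-8)²·(8+2·10)/(120·10·5000) = -952/46875 m
Load 2 — applied couple M₀=15 kN·m at a=5/2 m (b=L-a=15/2):
  y_2 = (R_Ax³/6 - M_Ax²/2 - M₀(x-a)²/2)/EI  [x>a] with R_A=27/16, M_A=-45/16 = ((27/16)·8³/6 - (-45/16)·8²/2 - 15·(8-(5/2))²/2)/5000 = 57/40000 m
Load 3 — point force P=8 kN at a=5 m (b=L-a=5):
  y_3 = -Pa²(L-x)²(3bL-(3b+a)(L-x))/(6L³EI)  [x>a] = -8·5²·(10-8)²·(3·5·10-(3·5+5)·(10-8))/(6·10³·5000) = -11/3750 m
Load 4 — applied couple M₀=-17 kN·m at a=10/3 m (b=L-a=20/3):
  y_4 = (R_Ax³/6 - M_Ax²/2 - M₀(x-a)²/2)/EI  [x>a] with R_A=-34/15, M_A=0 = ((-34/15)·8³/6 - 0·8²/2 - (-17)·(8-(10/3))²/2)/5000 = -187/112500 m
Superposition: y = Σ y_i = -211319/9000000 m ≈ -0.023480 m

y(8) = -211319/9000000 m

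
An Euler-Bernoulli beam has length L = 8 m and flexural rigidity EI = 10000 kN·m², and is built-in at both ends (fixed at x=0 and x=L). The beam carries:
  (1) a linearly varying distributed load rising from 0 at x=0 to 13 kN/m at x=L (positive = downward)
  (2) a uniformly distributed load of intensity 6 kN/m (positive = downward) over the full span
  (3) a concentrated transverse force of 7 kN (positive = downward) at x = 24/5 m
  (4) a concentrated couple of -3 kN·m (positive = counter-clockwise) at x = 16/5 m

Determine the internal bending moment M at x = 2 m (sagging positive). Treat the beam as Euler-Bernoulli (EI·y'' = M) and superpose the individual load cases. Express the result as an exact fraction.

Load 1 — triangular load w₀=13 kN/m (0→w₀ over full span):
  M_1 = 3w₀Lx/20 - w₀L²/30 - w₀x³/(6L) = 3·13·8·2/20 - 13·8²/30 - 13·2³/(6·8) = 13/10 kN·m
Load 2 — uniform load w=6 kN/m over full span:
  M_2 = wLx/2 - wL²/12 - wx²/2 = 6·8·2/2 - 6·8²/12 - 6·2²/2 = 4 kN·m
Load 3 — point force P=7 kN at a=24/5 m (b=L-a=16/5):
  M_3 = Pb²(3a+b)x/L³ - Pab²/L²  [x≤a] = 7·(16/5)²·(3·(24/5)+(16/5))·2/8³ - 7·(24/5)·(16/5)²/8² = -56/125 kN·m
Load 4 — applied couple M₀=-3 kN·m at a=16/5 m (b=L-a=24/5):
  M_4 = R_Ax - M_A  [x≤a] with R_A=-27/50, M_A=-9/25 = (-27/50)·2 - (-9/25) = -18/25 kN·m
Superposition: M = Σ M_i = 1033/250 kN·m ≈ 4.132000 kN·m

M(2) = 1033/250 kN·m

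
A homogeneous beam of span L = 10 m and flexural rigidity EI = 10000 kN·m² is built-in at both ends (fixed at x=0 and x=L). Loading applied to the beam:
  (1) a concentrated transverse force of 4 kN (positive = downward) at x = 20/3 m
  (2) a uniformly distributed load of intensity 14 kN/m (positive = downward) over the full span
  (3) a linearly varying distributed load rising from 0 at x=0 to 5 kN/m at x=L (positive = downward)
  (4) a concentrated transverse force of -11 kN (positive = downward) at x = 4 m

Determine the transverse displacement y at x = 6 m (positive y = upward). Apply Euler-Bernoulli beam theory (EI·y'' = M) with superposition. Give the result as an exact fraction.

y(6) = -17401/468750 m

Load 1 — point force P=4 kN at a=20/3 m (b=L-a=10/3):
  y_1 = -Pb²x²(3aL-(3a+b)x)/(6L³EI)  [x≤a] = -4·(10/3)²·6²·(3·(20/3)·10-(3·(20/3)+(10/3))·6)/(6·10³·10000) = -1/625 m
Load 2 — uniform load w=14 kN/m over full span:
  y_2 = -wx²(L-x)²/(24EI) = -14·6²·(10-6)²/(24·10000) = -21/625 m
Load 3 — triangular load w₀=5 kN/m (0→w₀ over full span):
  y_3 = -w₀x²(L-x)²(x+2L)/(120LEI) = -5·6²·(10-6)²·(6+2·10)/(120·10·10000) = -39/6250 m
Load 4 — point force P=-11 kN at a=4 m (b=L-a=6):
  y_4 = -Pa²(L-x)²(3bL-(3b+a)(L-x))/(6L³EI)  [x>a] = -(-11)·4²·(10-6)²·(3·6·10-(3·6+4)·(10-6))/(6·10³·10000) = 1012/234375 m
Superposition: y = Σ y_i = -17401/468750 m ≈ -0.037122 m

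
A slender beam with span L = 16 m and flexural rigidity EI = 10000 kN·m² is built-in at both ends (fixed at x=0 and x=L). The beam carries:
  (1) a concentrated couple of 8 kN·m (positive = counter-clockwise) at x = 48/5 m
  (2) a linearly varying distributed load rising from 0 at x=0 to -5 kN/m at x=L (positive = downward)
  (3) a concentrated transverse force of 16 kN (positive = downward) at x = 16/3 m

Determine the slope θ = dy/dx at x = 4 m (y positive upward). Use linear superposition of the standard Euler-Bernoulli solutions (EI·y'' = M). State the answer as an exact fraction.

θ(4) = 1871/1125000 rad

Load 1 — applied couple M₀=8 kN·m at a=48/5 m (b=L-a=32/5):
  θ_1 = (R_Ax²/2 - M_Ax)/EI  [x≤a] with R_A=18/25, M_A=64/25 = ((18/25)·4²/2 - (64/25)·4)/10000 = -7/15625 rad
Load 2 — triangular load w₀=-5 kN/m (0→w₀ over full span):
  θ_2 = -w₀(2x(L-x)(L-2x)(x+2L)+x²(L-x)²)/(120LEI) = -(-5)·(2·4·(16-4)·(16-2·4)·(4+2·16)+4²·(16-4)²)/(120·16·10000) = 39/5000 rad
Load 3 — point force P=16 kN at a=16/3 m (b=L-a=32/3):
  θ_3 = -Pb²x(2aL-(3a+b)x)/(2L³EI)  [x≤a] = -16·(32/3)²·4·(2·(16/3)·16-(3·(16/3)+(32/3))·4)/(2·16³·10000) = -32/5625 rad
Superposition: θ = Σ θ_i = 1871/1125000 rad ≈ 0.001663 rad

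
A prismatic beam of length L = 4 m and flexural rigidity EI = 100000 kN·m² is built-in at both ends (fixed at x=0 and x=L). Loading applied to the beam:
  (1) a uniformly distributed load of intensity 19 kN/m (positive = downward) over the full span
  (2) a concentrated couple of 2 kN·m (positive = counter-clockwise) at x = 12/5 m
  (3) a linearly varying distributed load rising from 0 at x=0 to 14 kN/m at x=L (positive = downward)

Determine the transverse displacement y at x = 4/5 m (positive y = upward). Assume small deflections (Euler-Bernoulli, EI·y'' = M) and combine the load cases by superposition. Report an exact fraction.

y(4/5) = -10274/146484375 m

Load 1 — uniform load w=19 kN/m over full span:
  y_1 = -wx²(L-x)²/(24EI) = -19·(4/5)²·(4-(4/5))²/(24·100000) = -304/5859375 m
Load 2 — applied couple M₀=2 kN·m at a=12/5 m (b=L-a=8/5):
  y_2 = (R_Ax³/6 - M_Ax²/2)/EI  [x≤a] with R_A=18/25, M_A=16/25 = ((18/25)·(4/5)³/6 - (16/25)·(4/5)²/2)/100000 = -14/9765625 m
Load 3 — triangular load w₀=14 kN/m (0→w₀ over full span):
  y_3 = -w₀x²(L-x)²(x+2L)/(120LEI) = -14·(4/5)²·(4-(4/5))²·((4/5)+2·4)/(120·4·100000) = -2464/146484375 m
Superposition: y = Σ y_i = -10274/146484375 m ≈ -0.000070 m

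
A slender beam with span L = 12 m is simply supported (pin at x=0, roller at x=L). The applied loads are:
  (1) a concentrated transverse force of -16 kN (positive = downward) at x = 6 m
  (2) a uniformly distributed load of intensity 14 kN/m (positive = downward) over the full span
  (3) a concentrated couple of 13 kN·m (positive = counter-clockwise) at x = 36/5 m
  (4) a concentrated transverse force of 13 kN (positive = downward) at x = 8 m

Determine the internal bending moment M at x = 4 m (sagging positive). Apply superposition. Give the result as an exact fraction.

M(4) = 641/3 kN·m

Load 1 — point force P=-16 kN at a=6 m (b=L-a=6):
  M_1 = Pbx/L  [x≤a] = (-16)·6·4/12 = -32 kN·m
Load 2 — uniform load w=14 kN/m over full span:
  M_2 = wx(L-x)/2 = 14·4·(12-4)/2 = 224 kN·m
Load 3 — applied couple M₀=13 kN·m at a=36/5 m (b=L-a=24/5):
  M_3 = M₀x/L  [x≤a] = 13·4/12 = 13/3 kN·m
Load 4 — point force P=13 kN at a=8 m (b=L-a=4):
  M_4 = Pbx/L  [x≤a] = 13·4·4/12 = 52/3 kN·m
Superposition: M = Σ M_i = 641/3 kN·m ≈ 213.666667 kN·m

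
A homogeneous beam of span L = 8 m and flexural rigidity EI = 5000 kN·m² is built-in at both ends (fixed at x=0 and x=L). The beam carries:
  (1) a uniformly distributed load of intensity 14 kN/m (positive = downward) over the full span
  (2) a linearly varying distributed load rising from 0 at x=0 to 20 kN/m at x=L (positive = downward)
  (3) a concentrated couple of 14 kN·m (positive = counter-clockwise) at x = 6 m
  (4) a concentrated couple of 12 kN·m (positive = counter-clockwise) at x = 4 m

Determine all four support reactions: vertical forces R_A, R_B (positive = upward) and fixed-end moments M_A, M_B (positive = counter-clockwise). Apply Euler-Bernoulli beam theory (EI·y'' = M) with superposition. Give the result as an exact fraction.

Load 1 — uniform load w=14 kN/m over full span:
  R_A = wL/2 = 14·8/2 = 56 kN
  M_A = wL²/12 = 14·8²/12 = 224/3 kN·m
  R_B = wL/2 = 14·8/2 = 56 kN
  M_B = -wL²/12 = -14·8²/12 = -224/3 kN·m
Load 2 — triangular load w₀=20 kN/m (0→w₀ over full span):
  R_A = 3w₀L/20 = 3·20·8/20 = 24 kN
  M_A = w₀L²/30 = 20·8²/30 = 128/3 kN·m
  R_B = 7w₀L/20 = 7·20·8/20 = 56 kN
  M_B = -w₀L²/20 = -20·8²/20 = -64 kN·m
Load 3 — applied couple M₀=14 kN·m at a=6 m (b=L-a=2):
  R_A = 6M₀ab/L³ = 6·14·6·2/8³ = 63/32 kN
  M_A = M₀b(2a-b)/L² = 14·2·(2·6-2)/8² = 35/8 kN·m
  R_B = -6M₀ab/L³ = -6·14·6·2/8³ = -63/32 kN
  M_B = M₀a(2b-a)/L² = 14·6·(2·2-6)/8² = -21/8 kN·m
Load 4 — applied couple M₀=12 kN·m at a=4 m (b=L-a=4):
  R_A = 6M₀ab/L³ = 6·12·4·4/8³ = 9/4 kN
  M_A = M₀b(2a-b)/L² = 12·4·(2·4-4)/8² = 3 kN·m
  R_B = -6M₀ab/L³ = -6·12·4·4/8³ = -9/4 kN
  M_B = M₀a(2b-a)/L² = 12·4·(2·4-4)/8² = 3 kN·m
Superposition: R_A = 2695/32 kN, M_A = 2993/24 kN·m, R_B = 3449/32 kN, M_B = -3319/24 kN·m

R_A = 2695/32 kN, M_A = 2993/24 kN·m, R_B = 3449/32 kN, M_B = -3319/24 kN·m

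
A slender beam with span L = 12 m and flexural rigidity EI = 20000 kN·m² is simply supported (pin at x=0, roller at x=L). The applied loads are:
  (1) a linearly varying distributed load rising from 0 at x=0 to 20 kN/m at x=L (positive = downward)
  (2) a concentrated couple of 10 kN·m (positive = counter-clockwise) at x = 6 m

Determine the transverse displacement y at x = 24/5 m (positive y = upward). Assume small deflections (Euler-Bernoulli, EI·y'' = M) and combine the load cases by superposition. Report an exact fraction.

Load 1 — triangular load w₀=20 kN/m (0→w₀ over full span):
  y_1 = -w₀x(7L⁴-10L²x²+3x⁴)/(360LEI) = -20·(24/5)·(7·12⁴-10·12²·(24/5)²+3·(24/5)⁴)/(360·12·20000) = -246456/1953125 m
Load 2 — applied couple M₀=10 kN·m at a=6 m (b=L-a=6):
  y_2 = (M₀x³/(6L)+C₁x)/EI  [x≤a] with C₁=M₀(3b²-L²)/(6L)=-5 = (10·(24/5)³/(6·12)+(-5)·(24/5))/20000 = -27/62500 m
Superposition: y = Σ y_i = -989199/7812500 m ≈ -0.126617 m

y(24/5) = -989199/7812500 m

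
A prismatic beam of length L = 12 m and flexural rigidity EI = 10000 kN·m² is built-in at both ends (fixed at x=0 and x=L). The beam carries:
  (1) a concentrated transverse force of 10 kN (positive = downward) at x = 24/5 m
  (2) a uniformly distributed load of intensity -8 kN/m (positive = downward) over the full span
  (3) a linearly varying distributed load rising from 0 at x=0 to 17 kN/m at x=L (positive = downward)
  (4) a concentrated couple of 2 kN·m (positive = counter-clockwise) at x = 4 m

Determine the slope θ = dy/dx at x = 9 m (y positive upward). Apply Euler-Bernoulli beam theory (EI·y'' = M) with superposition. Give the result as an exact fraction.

Load 1 — point force P=10 kN at a=24/5 m (b=L-a=36/5):
  θ_1 = Pa²(L-x)(2bL-(3b+a)(L-x))/(2L³EI)  [x>a] = 10·(24/5)²·(12-9)·(2·(36/5)·12-(3·(36/5)+(24/5))·(12-9))/(2·12³·10000) = 117/62500 rad
Load 2 — uniform load w=-8 kN/m over full span:
  θ_2 = -wx(L-x)(L-2x)/(12EI) = -(-8)·9·(12-9)·(12-2·9)/(12·10000) = -27/2500 rad
Load 3 — triangular load w₀=17 kN/m (0→w₀ over full span):
  θ_3 = -w₀(2x(L-x)(L-2x)(x+2L)+x²(L-x)²)/(120LEI) = -17·(2·9·(12-9)·(12-2·9)·(9+2·12)+9²·(12-9)²)/(120·12·10000) = 18819/1600000 rad
Load 4 — applied couple M₀=2 kN·m at a=4 m (b=L-a=8):
  θ_4 = (R_Ax²/2 - M_Ax - M₀(x-a))/EI  [x>a] with R_A=2/9, M_A=0 = ((2/9)·9²/2 - 0·9 - 2·(9-4))/10000 = -1/10000 rad
Superposition: θ = Σ θ_i = 21871/8000000 rad ≈ 0.002734 rad

θ(9) = 21871/8000000 rad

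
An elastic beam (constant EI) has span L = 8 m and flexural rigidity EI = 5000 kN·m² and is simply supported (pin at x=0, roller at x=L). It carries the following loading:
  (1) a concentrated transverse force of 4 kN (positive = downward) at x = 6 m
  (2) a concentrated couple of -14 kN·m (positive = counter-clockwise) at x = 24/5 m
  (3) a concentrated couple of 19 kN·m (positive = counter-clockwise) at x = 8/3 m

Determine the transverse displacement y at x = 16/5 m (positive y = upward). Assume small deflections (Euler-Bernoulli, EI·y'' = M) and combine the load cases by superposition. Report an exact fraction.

y(16/5) = 504/78125 m

Load 1 — point force P=4 kN at a=6 m (b=L-a=2):
  y_1 = -Pbx(L²-b²-x²)/(6LEI)  [x≤a] = -4·2·(16/5)·(8²-2²-(16/5)²)/(6·8·5000) = -1244/234375 m
Load 2 — applied couple M₀=-14 kN·m at a=24/5 m (b=L-a=16/5):
  y_2 = (M₀x³/(6L)+C₁x)/EI  [x≤a] with C₁=M₀(3b²-L²)/(6L)=728/75 = ((-14)·(16/5)³/(6·8)+(728/75)·(16/5))/5000 = 336/78125 m
Load 3 — applied couple M₀=19 kN·m at a=8/3 m (b=L-a=16/3):
  y_3 = (M₀x³/(6L)-M₀(x-a)²/2+C₁x)/EI  [x>a] with C₁=M₀(3b²-L²)/(6L)=76/9 = (19·(16/5)³/(6·8)-19·((16/5)-(8/3))²/2+(76/9)·(16/5))/5000 = 1748/234375 m
Superposition: y = Σ y_i = 504/78125 m ≈ 0.006451 m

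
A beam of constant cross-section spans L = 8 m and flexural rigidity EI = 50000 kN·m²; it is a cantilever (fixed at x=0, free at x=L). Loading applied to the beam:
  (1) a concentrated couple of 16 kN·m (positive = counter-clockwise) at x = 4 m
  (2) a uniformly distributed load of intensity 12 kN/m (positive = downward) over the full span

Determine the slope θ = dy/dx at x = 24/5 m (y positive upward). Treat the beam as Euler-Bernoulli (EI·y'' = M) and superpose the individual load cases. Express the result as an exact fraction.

Load 1 — applied couple M₀=16 kN·m at a=4 m (b=L-a=4):
  θ_1 = M₀a/EI  [x>a] = 16·4/50000 = 4/3125 rad
Load 2 — uniform load w=12 kN/m over full span:
  θ_2 = -wx(x²-3Lx+3L²)/(6EI) = -12·(24/5)·((24/5)²-3·8·(24/5)+3·8²)/(6·50000) = -7488/390625 rad
Superposition: θ = Σ θ_i = -6988/390625 rad ≈ -0.017889 rad

θ(24/5) = -6988/390625 rad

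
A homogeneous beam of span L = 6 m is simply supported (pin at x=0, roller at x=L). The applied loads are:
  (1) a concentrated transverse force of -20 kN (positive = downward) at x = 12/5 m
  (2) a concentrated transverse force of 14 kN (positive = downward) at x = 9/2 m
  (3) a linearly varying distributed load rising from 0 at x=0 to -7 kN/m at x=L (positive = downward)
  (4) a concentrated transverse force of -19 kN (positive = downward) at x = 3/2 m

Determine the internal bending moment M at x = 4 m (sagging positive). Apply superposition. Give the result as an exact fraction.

Load 1 — point force P=-20 kN at a=12/5 m (b=L-a=18/5):
  M_1 = Pa(L-x)/L  [x>a] = (-20)·(12/5)·(6-4)/6 = -16 kN·m
Load 2 — point force P=14 kN at a=9/2 m (b=L-a=3/2):
  M_2 = Pbx/L  [x≤a] = 14·(3/2)·4/6 = 14 kN·m
Load 3 — triangular load w₀=-7 kN/m (0→w₀ over full span):
  M_3 = w₀Lx/6 - w₀x³/(6L) = (-7)·6·4/6 - (-7)·4³/(6·6) = -140/9 kN·m
Load 4 — point force P=-19 kN at a=3/2 m (b=L-a=9/2):
  M_4 = Pa(L-x)/L  [x>a] = (-19)·(3/2)·(6-4)/6 = -19/2 kN·m
Superposition: M = Σ M_i = -487/18 kN·m ≈ -27.055556 kN·m

M(4) = -487/18 kN·m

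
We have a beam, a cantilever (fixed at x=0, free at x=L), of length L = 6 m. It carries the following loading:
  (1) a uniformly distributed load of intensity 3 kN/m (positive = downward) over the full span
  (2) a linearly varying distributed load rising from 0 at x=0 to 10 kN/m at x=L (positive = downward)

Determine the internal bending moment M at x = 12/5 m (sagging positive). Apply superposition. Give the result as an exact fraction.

M(12/5) = -1782/25 kN·m

Load 1 — uniform load w=3 kN/m over full span:
  M_1 = -w(L-x)²/2 = -3·(6-(12/5))²/2 = -486/25 kN·m
Load 2 — triangular load w₀=10 kN/m (0→w₀ over full span):
  M_2 = w₀Lx/2 - w₀L²/3 - w₀x³/(6L) = 10·6·(12/5)/2 - 10·6²/3 - 10·(12/5)³/(6·6) = -1296/25 kN·m
Superposition: M = Σ M_i = -1782/25 kN·m ≈ -71.280000 kN·m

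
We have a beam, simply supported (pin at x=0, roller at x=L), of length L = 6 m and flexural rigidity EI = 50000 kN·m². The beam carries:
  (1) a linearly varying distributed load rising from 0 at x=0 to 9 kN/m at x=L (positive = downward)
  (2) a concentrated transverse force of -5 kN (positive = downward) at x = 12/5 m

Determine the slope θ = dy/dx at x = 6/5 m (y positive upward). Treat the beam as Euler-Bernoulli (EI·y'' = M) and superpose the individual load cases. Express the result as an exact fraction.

θ(6/5) = -6903/15625000 rad

Load 1 — triangular load w₀=9 kN/m (0→w₀ over full span):
  θ_1 = -w₀(7L⁴-30L²x²+15x⁴)/(360LEI) = -9·(7·6⁴-30·6²·(6/5)²+15·(6/5)⁴)/(360·6·50000) = -2457/3906250 rad
Load 2 — point force P=-5 kN at a=12/5 m (b=L-a=18/5):
  θ_2 = -Pb(L²-b²-3x²)/(6LEI)  [x≤a] = -(-5)·(18/5)·(6²-(18/5)²-3·(6/5)²)/(6·6·50000) = 117/625000 rad
Superposition: θ = Σ θ_i = -6903/15625000 rad ≈ -0.000442 rad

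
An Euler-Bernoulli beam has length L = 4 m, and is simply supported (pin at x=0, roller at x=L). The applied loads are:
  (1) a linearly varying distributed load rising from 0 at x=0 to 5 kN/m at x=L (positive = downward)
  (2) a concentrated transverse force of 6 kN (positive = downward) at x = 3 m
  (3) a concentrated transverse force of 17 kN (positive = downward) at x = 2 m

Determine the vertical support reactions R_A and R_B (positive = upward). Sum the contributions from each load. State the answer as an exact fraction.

R_A = 40/3 kN, R_B = 59/3 kN

Load 1 — triangular load w₀=5 kN/m (0→w₀ over full span):
  R_A = w₀L/6 = 5·4/6 = 10/3 kN
  R_B = w₀L/3 = 5·4/3 = 20/3 kN
Load 2 — point force P=6 kN at a=3 m (b=L-a=1):
  R_A = Pb/L = 6·1/4 = 3/2 kN
  R_B = Pa/L = 6·3/4 = 9/2 kN
Load 3 — point force P=17 kN at a=2 m (b=L-a=2):
  R_A = Pb/L = 17·2/4 = 17/2 kN
  R_B = Pa/L = 17·2/4 = 17/2 kN
Superposition: R_A = 40/3 kN, R_B = 59/3 kN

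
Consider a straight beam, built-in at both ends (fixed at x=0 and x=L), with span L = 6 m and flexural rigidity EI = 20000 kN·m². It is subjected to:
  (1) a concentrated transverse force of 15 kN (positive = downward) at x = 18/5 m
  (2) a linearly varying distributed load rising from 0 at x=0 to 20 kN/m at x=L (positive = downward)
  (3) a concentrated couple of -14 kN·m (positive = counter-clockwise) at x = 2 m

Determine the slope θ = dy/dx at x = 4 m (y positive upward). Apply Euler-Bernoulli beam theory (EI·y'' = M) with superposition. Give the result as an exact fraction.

Load 1 — point force P=15 kN at a=18/5 m (b=L-a=12/5):
  θ_1 = Pa²(L-x)(2bL-(3b+a)(L-x))/(2L³EI)  [x>a] = 15·(18/5)²·(6-4)·(2·(12/5)·6-(3·(12/5)+(18/5))·(6-4))/(2·6³·20000) = 81/250000 rad
Load 2 — triangular load w₀=20 kN/m (0→w₀ over full span):
  θ_2 = -w₀(2x(L-x)(L-2x)(x+2L)+x²(L-x)²)/(120LEI) = -20·(2·4·(6-4)·(6-2·4)·(4+2·6)+4²·(6-4)²)/(120·6·20000) = 7/11250 rad
Load 3 — applied couple M₀=-14 kN·m at a=2 m (b=L-a=4):
  θ_3 = (R_Ax²/2 - M_Ax - M₀(x-a))/EI  [x>a] with R_A=-28/9, M_A=0 = ((-28/9)·4²/2 - 0·4 - (-14)·(4-2))/20000 = 7/45000 rad
Superposition: θ = Σ θ_i = 2479/2250000 rad ≈ 0.001102 rad

θ(4) = 2479/2250000 rad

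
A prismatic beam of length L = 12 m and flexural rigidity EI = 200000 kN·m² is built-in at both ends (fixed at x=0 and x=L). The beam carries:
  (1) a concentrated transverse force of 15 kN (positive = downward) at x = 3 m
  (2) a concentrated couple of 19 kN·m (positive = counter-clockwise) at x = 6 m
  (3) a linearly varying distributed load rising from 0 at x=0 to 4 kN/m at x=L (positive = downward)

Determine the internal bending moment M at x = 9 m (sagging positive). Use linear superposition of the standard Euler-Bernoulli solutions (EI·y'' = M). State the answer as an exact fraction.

Load 1 — point force P=15 kN at a=3 m (b=L-a=9):
  M_1 = Pa²(a+3b)(L-x)/L³ - Pa²b/L²  [x>a] = 15·3²·(3+3·9)·(12-9)/12³ - 15·3²·9/12² = -45/32 kN·m
Load 2 — applied couple M₀=19 kN·m at a=6 m (b=L-a=6):
  M_2 = R_Ax - M_A - M₀  [x>a] with R_A=19/8, M_A=19/4 = (19/8)·9 - (19/4) - 19 = -19/8 kN·m
Load 3 — triangular load w₀=4 kN/m (0→w₀ over full span):
  M_3 = 3w₀Lx/20 - w₀L²/30 - w₀x³/(6L) = 3·4·12·9/20 - 4·12²/30 - 4·9³/(6·12) = 51/10 kN·m
Superposition: M = Σ M_i = 211/160 kN·m ≈ 1.318750 kN·m

M(9) = 211/160 kN·m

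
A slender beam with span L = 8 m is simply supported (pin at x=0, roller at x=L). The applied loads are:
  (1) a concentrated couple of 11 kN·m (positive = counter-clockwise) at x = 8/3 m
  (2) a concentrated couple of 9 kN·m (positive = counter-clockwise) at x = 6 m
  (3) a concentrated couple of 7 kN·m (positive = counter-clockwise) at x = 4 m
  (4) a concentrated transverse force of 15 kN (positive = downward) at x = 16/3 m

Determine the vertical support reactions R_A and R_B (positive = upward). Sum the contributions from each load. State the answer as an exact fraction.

R_A = 67/8 kN, R_B = 53/8 kN

Load 1 — applied couple M₀=11 kN·m at a=8/3 m (b=L-a=16/3):
  R_A = M₀/L = 11/8 kN
  R_B = -M₀/L = -11/8 kN
Load 2 — applied couple M₀=9 kN·m at a=6 m (b=L-a=2):
  R_A = M₀/L = 9/8 kN
  R_B = -M₀/L = -9/8 kN
Load 3 — applied couple M₀=7 kN·m at a=4 m (b=L-a=4):
  R_A = M₀/L = 7/8 kN
  R_B = -M₀/L = -7/8 kN
Load 4 — point force P=15 kN at a=16/3 m (b=L-a=8/3):
  R_A = Pb/L = 15·(8/3)/8 = 5 kN
  R_B = Pa/L = 15·(16/3)/8 = 10 kN
Superposition: R_A = 67/8 kN, R_B = 53/8 kN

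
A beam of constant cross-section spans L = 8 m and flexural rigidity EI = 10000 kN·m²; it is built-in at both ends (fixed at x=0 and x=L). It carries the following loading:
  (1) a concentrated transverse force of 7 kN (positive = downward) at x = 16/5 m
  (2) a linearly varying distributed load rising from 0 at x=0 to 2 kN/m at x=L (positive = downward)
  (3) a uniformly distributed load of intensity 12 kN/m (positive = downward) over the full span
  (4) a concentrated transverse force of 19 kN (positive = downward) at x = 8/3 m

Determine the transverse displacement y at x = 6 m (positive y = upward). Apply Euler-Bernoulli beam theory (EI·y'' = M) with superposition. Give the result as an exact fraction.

Load 1 — point force P=7 kN at a=16/5 m (b=L-a=24/5):
  y_1 = -Pa²(L-x)²(3bL-(3b+a)(L-x))/(6L³EI)  [x>a] = -7·(16/5)²·(8-6)²·(3·(24/5)·8-(3·(24/5)+(16/5))·(8-6))/(6·8³·10000) = -7/9375 m
Load 2 — triangular load w₀=2 kN/m (0→w₀ over full span):
  y_2 = -w₀x²(L-x)²(x+2L)/(120LEI) = -2·6²·(8-6)²·(6+2·8)/(120·8·10000) = -33/50000 m
Load 3 — uniform load w=12 kN/m over full span:
  y_3 = -wx²(L-x)²/(24EI) = -12·6²·(8-6)²/(24·10000) = -9/1250 m
Load 4 — point force P=19 kN at a=8/3 m (b=L-a=16/3):
  y_4 = -Pa²(L-x)²(3bL-(3b+a)(L-x))/(6L³EI)  [x>a] = -19·(8/3)²·(8-6)²·(3·(16/3)·8-(3·(16/3)+(8/3))·(8-6))/(6·8³·10000) = -323/202500 m
Superposition: y = Σ y_i = -41317/4050000 m ≈ -0.010202 m

y(6) = -41317/4050000 m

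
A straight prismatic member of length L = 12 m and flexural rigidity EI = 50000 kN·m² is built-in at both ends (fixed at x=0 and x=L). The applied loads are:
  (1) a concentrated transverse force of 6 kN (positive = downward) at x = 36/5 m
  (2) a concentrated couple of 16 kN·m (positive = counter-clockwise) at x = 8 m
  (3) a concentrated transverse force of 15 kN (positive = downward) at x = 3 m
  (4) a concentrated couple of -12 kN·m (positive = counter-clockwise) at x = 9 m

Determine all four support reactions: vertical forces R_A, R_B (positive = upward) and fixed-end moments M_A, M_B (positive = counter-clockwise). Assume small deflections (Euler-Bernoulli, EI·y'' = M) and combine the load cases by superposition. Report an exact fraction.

R_A = 555157/36000 kN, M_A = 202847/6000 kN·m, R_B = 200843/36000 kN, M_B = -33111/2000 kN·m

Load 1 — point force P=6 kN at a=36/5 m (b=L-a=24/5):
  R_A = Pb²(3a+b)/L³ = 6·(24/5)²·(3·(36/5)+(24/5))/12³ = 264/125 kN
  M_A = Pab²/L² = 6·(36/5)·(24/5)²/12² = 864/125 kN·m
  R_B = Pa²(a+3b)/L³ = 6·(36/5)²·((36/5)+3·(24/5))/12³ = 486/125 kN
  M_B = -Pa²b/L² = -6·(36/5)²·(24/5)/12² = -1296/125 kN·m
Load 2 — applied couple M₀=16 kN·m at a=8 m (b=L-a=4):
  R_A = 6M₀ab/L³ = 6·16·8·4/12³ = 16/9 kN
  M_A = M₀b(2a-b)/L² = 16·4·(2·8-4)/12² = 16/3 kN·m
  R_B = -6M₀ab/L³ = -6·16·8·4/12³ = -16/9 kN
  M_B = M₀a(2b-a)/L² = 16·8·(2·4-8)/12² = 0 kN·m
Load 3 — point force P=15 kN at a=3 m (b=L-a=9):
  R_A = Pb²(3a+b)/L³ = 15·9²·(3·3+9)/12³ = 405/32 kN
  M_A = Pab²/L² = 15·3·9²/12² = 405/16 kN·m
  R_B = Pa²(a+3b)/L³ = 15·3²·(3+3·9)/12³ = 75/32 kN
  M_B = -Pa²b/L² = -15·3²·9/12² = -135/16 kN·m
Load 4 — applied couple M₀=-12 kN·m at a=9 m (b=L-a=3):
  R_A = 6M₀ab/L³ = 6·(-12)·9·3/12³ = -9/8 kN
  M_A = M₀b(2a-b)/L² = (-12)·3·(2·9-3)/12² = -15/4 kN·m
  R_B = -6M₀ab/L³ = -6·(-12)·9·3/12³ = 9/8 kN
  M_B = M₀a(2b-a)/L² = (-12)·9·(2·3-9)/12² = 9/4 kN·m
Superposition: R_A = 555157/36000 kN, M_A = 202847/6000 kN·m, R_B = 200843/36000 kN, M_B = -33111/2000 kN·m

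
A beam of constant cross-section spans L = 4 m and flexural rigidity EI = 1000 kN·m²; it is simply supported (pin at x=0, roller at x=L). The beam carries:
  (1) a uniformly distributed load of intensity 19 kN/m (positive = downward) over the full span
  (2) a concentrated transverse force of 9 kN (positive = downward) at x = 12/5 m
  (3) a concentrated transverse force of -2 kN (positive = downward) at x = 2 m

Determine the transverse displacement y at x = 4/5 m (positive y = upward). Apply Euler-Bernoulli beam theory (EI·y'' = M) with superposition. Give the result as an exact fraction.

y(4/5) = -9901/234375 m

Load 1 — uniform load w=19 kN/m over full span:
  y_1 = -wx(L³-2Lx²+x³)/(24EI) = -19·(4/5)·(4³-2·4·(4/5)²+(4/5)³)/(24·1000) = -8816/234375 m
Load 2 — point force P=9 kN at a=12/5 m (b=L-a=8/5):
  y_2 = -Pbx(L²-b²-x²)/(6LEI)  [x≤a] = -9·(8/5)·(4/5)·(4²-(8/5)²-(4/5)²)/(6·4·1000) = -96/15625 m
Load 3 — point force P=-2 kN at a=2 m (b=L-a=2):
  y_3 = -Pbx(L²-b²-x²)/(6LEI)  [x≤a] = -(-2)·2·(4/5)·(4²-2²-(4/5)²)/(6·4·1000) = 71/46875 m
Superposition: y = Σ y_i = -9901/234375 m ≈ -0.042244 m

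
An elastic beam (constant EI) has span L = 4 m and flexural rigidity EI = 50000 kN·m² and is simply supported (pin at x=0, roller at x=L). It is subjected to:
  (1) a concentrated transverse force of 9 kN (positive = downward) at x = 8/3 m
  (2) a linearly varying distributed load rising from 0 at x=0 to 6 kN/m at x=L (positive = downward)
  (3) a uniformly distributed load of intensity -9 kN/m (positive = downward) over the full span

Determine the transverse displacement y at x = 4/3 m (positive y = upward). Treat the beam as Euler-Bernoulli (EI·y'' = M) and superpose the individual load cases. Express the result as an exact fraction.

y(4/3) = 142/759375 m

Load 1 — point force P=9 kN at a=8/3 m (b=L-a=4/3):
  y_1 = -Pbx(L²-b²-x²)/(6LEI)  [x≤a] = -9·(4/3)·(4/3)·(4²-(4/3)²-(4/3)²)/(6·4·50000) = -14/84375 m
Load 2 — triangular load w₀=6 kN/m (0→w₀ over full span):
  y_2 = -w₀x(7L⁴-10L²x²+3x⁴)/(360LEI) = -6·(4/3)·(7·4⁴-10·4²·(4/3)²+3·(4/3)⁴)/(360·4·50000) = -128/759375 m
Load 3 — uniform load w=-9 kN/m over full span:
  y_3 = -wx(L³-2Lx²+x³)/(24EI) = -(-9)·(4/3)·(4³-2·4·(4/3)²+(4/3)³)/(24·50000) = 44/84375 m
Superposition: y = Σ y_i = 142/759375 m ≈ 0.000187 m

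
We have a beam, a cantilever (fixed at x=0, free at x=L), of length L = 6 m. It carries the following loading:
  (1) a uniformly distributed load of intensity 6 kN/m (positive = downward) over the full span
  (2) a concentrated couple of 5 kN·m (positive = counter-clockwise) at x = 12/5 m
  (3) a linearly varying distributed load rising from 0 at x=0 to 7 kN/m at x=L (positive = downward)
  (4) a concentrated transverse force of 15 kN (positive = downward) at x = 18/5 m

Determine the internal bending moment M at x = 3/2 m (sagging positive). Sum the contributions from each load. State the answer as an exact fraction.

Load 1 — uniform load w=6 kN/m over full span:
  M_1 = -w(L-x)²/2 = -6·(6-(3/2))²/2 = -243/4 kN·m
Load 2 — applied couple M₀=5 kN·m at a=12/5 m (b=L-a=18/5):
  M_2 = M₀  [x≤a] = 5 = 5 kN·m
Load 3 — triangular load w₀=7 kN/m (0→w₀ over full span):
  M_3 = w₀Lx/2 - w₀L²/3 - w₀x³/(6L) = 7·6·(3/2)/2 - 7·6²/3 - 7·(3/2)³/(6·6) = -1701/32 kN·m
Load 4 — point force P=15 kN at a=18/5 m (b=L-a=12/5):
  M_4 = -P(a-x)  [x≤a] = -15·((18/5)-(3/2)) = -63/2 kN·m
Superposition: M = Σ M_i = -4493/32 kN·m ≈ -140.406250 kN·m

M(3/2) = -4493/32 kN·m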